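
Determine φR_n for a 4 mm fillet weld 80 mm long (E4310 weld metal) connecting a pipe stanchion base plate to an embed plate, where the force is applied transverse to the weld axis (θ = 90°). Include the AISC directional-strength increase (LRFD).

φR_n ≈ 65.7 kN

E43XX → F_EXX = 430 MPa.
t_e = 0.707 × 4 = 2.828 mm; A_we = 2.828 × 80 = 226.2 mm².
Directional factor: 1.0 + 0.5 sin^1.5(90°) = 1.5.
F_nw = 0.6 × 430 × 1.5 = 387 MPa.
φR_n = 0.75 × 387 × 226.2 × 10⁻³ = 65.67 kN.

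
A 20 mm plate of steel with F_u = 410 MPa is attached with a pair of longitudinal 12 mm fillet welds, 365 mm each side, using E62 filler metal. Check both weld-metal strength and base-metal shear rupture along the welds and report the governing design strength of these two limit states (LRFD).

φR_n ≈ 1730 kN (weld metal governs)

E62XX → F_EXX = 620 MPa.
t_e = 0.707 × 12 = 8.484 mm; L = 730 mm.
Weld metal: φR_n = 0.75 × 0.6 × 620 × 8.484 × 730 × 10⁻³ = 1728 kN.
Base metal (shear rupture): φR_n = 0.75 × 0.6 × 410 × 20 × 730 × 10⁻³ = 2694 kN.
Governing: weld metal.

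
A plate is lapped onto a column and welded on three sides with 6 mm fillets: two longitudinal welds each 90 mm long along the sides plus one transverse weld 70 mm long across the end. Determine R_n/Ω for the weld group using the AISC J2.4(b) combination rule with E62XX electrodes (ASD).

R_n/Ω ≈ 204 kN

E62XX → F_EXX = 620 MPa.
t_e = 0.707 × 6 = 4.242 mm.
R_nwl = 0.6 × 620 × 4.242 × 180 × 10⁻³ = 284 kN (longitudinal, 2 welds).
R_nwt = 0.6 × 620 × 4.242 × 70 × 10⁻³ = 110.5 kN (transverse, base value).
(i) R_nwl + R_nwt = 394.5 kN; (ii) 0.85 R_nwl + 1.5 R_nwt = 407.1 kN.
R_n = max = 407.1 kN [governs: (ii)]; R_n/Ω = 203.6 kN.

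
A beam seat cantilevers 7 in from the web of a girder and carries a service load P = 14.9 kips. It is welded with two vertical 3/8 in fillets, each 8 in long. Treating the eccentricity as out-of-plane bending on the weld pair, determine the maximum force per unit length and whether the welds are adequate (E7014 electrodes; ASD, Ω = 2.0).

f_max ≈ 4.98 kip/in; adequate

E70XX → F_EXX = 70 ksi.
L_w = 2 × 8 = 16 in; section modulus (unit throat) S = 2 × L²/6 = 21.33 in².
Direct shear f_v = P/L_w = 14.9/16 = 0.9313 kip/in.
Moment M = P × e = 14.9 × 7 = 104.3 kip·in; bending f_b = M/S = 4.889 kip/in.
f_max = √(f_v² + f_b²) = √(0.9313² + 4.889²) = 4.977 kip/in.
r_n/Ω = (1/2.0) × 0.6 × 70 × (0.707 × 0.375) = 5.568 kip/in → adequate.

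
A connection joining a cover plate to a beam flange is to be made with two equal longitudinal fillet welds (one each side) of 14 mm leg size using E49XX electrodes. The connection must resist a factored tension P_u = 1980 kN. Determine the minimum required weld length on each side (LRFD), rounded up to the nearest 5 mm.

L = 455 mm on each side

E49XX → F_EXX = 490 MPa.
Throat t_e = 0.707 × 14 = 9.898 mm.
φr_n = 0.75 × 0.6 × 490 × 9.898 × 10⁻³ = 2.183 kN/mm.
L_req = P_u / φr_n = 1980 / 2.183 = 907.2 mm total.
Per side: 907.2 / 2 = 453.6 mm.
Round up → use L = 455 mm on each side.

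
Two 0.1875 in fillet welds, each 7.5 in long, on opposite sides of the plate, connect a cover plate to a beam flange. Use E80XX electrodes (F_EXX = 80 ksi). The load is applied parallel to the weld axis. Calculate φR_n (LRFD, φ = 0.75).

Effective throat t_e = 0.707 × 0.1875 = 0.1326 in.
Total length L = 15 in; A_we = 0.1326 × 15 = 1.988 in².
F_nw = 0.6 F_EXX = 0.6 × 80 = 48 ksi.
φR_n = 0.75 × 48 × 1.988 = 71.58 kip.

φR_n ≈ 71.6 kip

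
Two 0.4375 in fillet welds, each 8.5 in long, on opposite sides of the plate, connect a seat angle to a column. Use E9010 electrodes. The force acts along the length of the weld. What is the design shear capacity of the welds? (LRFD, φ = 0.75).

E90XX → F_EXX = 90 ksi.
Effective throat t_e = 0.707 × 0.4375 = 0.3093 in.
Total length L = 17 in; A_we = 0.3093 × 17 = 5.258 in².
F_nw = 0.6 F_EXX = 0.6 × 90 = 54 ksi.
φR_n = 0.75 × 54 × 5.258 = 213 kips.

φR_n ≈ 213 kips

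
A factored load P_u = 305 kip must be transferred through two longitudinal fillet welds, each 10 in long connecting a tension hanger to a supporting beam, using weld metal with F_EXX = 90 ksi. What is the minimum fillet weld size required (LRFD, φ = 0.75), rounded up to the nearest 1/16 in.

w = 9/16 in

Total weld length L = 20 in.
Required throat t_e = P_u / (φ × 0.6 F_EXX × L) = 305 / (0.75 × 0.6 × 90 × 20) = 0.3765 in.
Required leg w = t_e / 0.707 = 0.5326 in → use 9/16 in.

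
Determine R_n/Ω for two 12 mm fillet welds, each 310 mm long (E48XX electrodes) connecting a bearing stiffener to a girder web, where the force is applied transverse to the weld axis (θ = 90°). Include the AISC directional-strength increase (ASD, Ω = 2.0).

R_n/Ω ≈ 1140 kN

E48XX → F_EXX = 480 MPa.
t_e = 0.707 × 12 = 8.484 mm; A_we = 8.484 × 620 = 5260 mm².
Directional factor: 1.0 + 0.5 sin^1.5(90°) = 1.5.
F_nw = 0.6 × 480 × 1.5 = 432 MPa.
R_n/Ω = (432 × 5260) / 2.0 × 10⁻³ = 1136 kN.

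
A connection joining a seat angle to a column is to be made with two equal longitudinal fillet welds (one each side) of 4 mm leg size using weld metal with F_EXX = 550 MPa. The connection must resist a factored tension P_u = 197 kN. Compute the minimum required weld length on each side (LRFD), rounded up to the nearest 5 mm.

Throat t_e = 0.707 × 4 = 2.828 mm.
φr_n = 0.75 × 0.6 × 550 × 2.828 × 10⁻³ = 0.6999 kN/mm.
L_req = P_u / φr_n = 197 / 0.6999 = 281.5 mm total.
Per side: 281.5 / 2 = 140.7 mm.
Round up → use L = 145 mm on each side.

L = 145 mm on each side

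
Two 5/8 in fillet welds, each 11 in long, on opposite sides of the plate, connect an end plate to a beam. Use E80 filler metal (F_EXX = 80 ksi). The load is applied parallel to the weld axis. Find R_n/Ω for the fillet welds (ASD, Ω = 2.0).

R_n/Ω ≈ 233 kip

Effective throat t_e = 0.707 × 0.625 = 0.4419 in.
Total length L = 22 in; A_we = 0.4419 × 22 = 9.721 in².
F_nw = 0.6 F_EXX = 0.6 × 80 = 48 ksi.
R_n = 48 × 9.721 = 466.6 kip; R_n/Ω = 466.6/2.0 = 233.3 kip.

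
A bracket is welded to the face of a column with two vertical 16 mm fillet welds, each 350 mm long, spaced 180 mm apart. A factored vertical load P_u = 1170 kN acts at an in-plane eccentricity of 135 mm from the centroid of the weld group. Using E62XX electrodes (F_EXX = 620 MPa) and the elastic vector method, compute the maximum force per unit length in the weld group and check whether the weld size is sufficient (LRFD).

Total weld length L_w = 700 mm. Treat welds as unit-width lines.
Polar moment about centroid: J = 2[d³/12 + d(b/2)²] = 2[350³/12 + 350×90²] = 12820000 mm³.
Direct shear f_v = P/L_w = 1170×10³ / 700 = 1671 N/mm (vertical).
Torsion M = P·e = 1170×10³ × 135 = 157950000 N·mm.
Critical point at (x, y) = (90, 175) from centroid. f_tx = M·y/J = 2157 N/mm; f_ty = M·x/J = 1109 N/mm.
Resultant f_max = √[f_tx² + (f_v + f_ty)²] = √[2157² + (1671 + 1109)²] = 3519 N/mm.
Capacity per unit length: φr_n = 0.75 × 0.6 × 620 × (0.707 × 16) = 3156 N/mm.
3519 > 3156 → NOT adequate.

f_max ≈ 3520 N/mm; NOT adequate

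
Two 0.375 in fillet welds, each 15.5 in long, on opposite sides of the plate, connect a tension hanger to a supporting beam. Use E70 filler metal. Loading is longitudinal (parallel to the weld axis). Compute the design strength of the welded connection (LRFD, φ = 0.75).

E70XX → F_EXX = 70 ksi.
Effective throat t_e = 0.707 × 0.375 = 0.2651 in.
Total length L = 31 in; A_we = 0.2651 × 31 = 8.219 in².
F_nw = 0.6 F_EXX = 0.6 × 70 = 42 ksi.
φR_n = 0.75 × 42 × 8.219 = 258.9 kip.

φR_n ≈ 259 kip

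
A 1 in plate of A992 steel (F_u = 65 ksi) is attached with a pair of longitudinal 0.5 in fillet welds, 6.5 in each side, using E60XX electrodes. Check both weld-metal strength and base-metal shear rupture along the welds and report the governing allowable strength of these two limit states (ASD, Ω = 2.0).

R_n/Ω ≈ 82.7 kip (weld metal governs)

E60XX → F_EXX = 60 ksi.
t_e = 0.707 × 0.5 = 0.3535 in; L = 13 in.
Weld metal: R_n/Ω = (1/2.0) × 0.6 × 60 × 0.3535 × 13 = 82.72 kip.
Base metal (shear rupture): R_n/Ω = (1/2.0) × 0.6 × 65 × 1 × 13 = 253.5 kip.
Governing: weld metal.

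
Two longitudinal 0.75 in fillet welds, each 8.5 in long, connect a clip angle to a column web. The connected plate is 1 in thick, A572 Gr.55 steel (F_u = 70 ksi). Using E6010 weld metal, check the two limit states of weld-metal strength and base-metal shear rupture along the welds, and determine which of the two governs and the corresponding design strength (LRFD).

E60XX → F_EXX = 60 ksi.
t_e = 0.707 × 0.75 = 0.5302 in; L = 17 in.
Weld metal: φR_n = 0.75 × 0.6 × 60 × 0.5302 × 17 = 243.4 kip.
Base metal (shear rupture): φR_n = 0.75 × 0.6 × 70 × 1 × 17 = 535.5 kip.
Governing: weld metal.

φR_n ≈ 243 kip (weld metal governs)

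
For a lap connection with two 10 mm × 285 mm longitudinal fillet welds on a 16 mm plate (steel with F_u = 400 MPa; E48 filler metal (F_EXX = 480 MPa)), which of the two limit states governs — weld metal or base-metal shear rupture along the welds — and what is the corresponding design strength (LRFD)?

t_e = 0.707 × 10 = 7.07 mm; L = 570 mm.
Weld metal: φR_n = 0.75 × 0.6 × 480 × 7.07 × 570 × 10⁻³ = 870.5 kN.
Base metal (shear rupture): φR_n = 0.75 × 0.6 × 400 × 16 × 570 × 10⁻³ = 1642 kN.
Governing: weld metal.

φR_n ≈ 870 kN (weld metal governs)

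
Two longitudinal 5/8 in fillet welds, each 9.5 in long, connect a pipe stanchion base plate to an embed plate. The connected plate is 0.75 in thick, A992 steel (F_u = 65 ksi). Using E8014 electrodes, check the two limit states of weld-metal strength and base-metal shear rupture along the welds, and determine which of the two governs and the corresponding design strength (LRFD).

φR_n ≈ 302 kip (weld metal governs)

E80XX → F_EXX = 80 ksi.
t_e = 0.707 × 0.625 = 0.4419 in; L = 19 in.
Weld metal: φR_n = 0.75 × 0.6 × 80 × 0.4419 × 19 = 302.2 kip.
Base metal (shear rupture): φR_n = 0.75 × 0.6 × 65 × 0.75 × 19 = 416.8 kip.
Governing: weld metal.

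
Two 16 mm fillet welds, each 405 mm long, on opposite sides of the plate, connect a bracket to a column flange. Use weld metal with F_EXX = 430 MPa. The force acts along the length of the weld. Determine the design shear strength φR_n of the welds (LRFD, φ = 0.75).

Effective throat t_e = 0.707 × 16 = 11.31 mm.
Total length L = 810 mm; A_we = 11.31 × 810 = 9163 mm².
F_nw = 0.6 F_EXX = 0.6 × 430 = 258 MPa.
φR_n = 0.75 × 258 × 9163 × 10⁻³ = 1773 kN.

φR_n ≈ 1770 kN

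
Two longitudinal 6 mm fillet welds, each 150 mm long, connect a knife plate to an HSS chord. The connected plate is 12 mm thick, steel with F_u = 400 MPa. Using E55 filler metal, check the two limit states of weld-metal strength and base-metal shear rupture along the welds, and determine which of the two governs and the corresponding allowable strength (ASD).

R_n/Ω ≈ 210 kN (weld metal governs)

E55XX → F_EXX = 550 MPa.
t_e = 0.707 × 6 = 4.242 mm; L = 300 mm.
Weld metal: R_n/Ω = (1/2.0) × 0.6 × 550 × 4.242 × 300 × 10⁻³ = 210 kN.
Base metal (shear rupture): R_n/Ω = (1/2.0) × 0.6 × 400 × 12 × 300 × 10⁻³ = 432 kN.
Governing: weld metal.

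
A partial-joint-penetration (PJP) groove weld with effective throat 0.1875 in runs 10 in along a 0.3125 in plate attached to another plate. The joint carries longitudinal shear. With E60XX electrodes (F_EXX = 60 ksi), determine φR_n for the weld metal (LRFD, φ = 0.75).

φR_n ≈ 50.6 kip

Effective throat (given) t_e = 0.1875 in.
A_we = 0.1875 × 10 = 1.875 in².
F_nw = 0.6 F_EXX = 36 ksi.
φR_n = 0.75 × 36 × 1.875 = 50.62 kip.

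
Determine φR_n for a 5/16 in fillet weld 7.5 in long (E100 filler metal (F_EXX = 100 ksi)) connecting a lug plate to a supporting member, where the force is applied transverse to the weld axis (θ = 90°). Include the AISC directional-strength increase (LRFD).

t_e = 0.707 × 0.3125 = 0.2209 in; A_we = 0.2209 × 7.5 = 1.657 in².
Directional factor: 1.0 + 0.5 sin^1.5(90°) = 1.5.
F_nw = 0.6 × 100 × 1.5 = 90 ksi.
φR_n = 0.75 × 90 × 1.657 = 111.8 kip.

φR_n ≈ 112 kip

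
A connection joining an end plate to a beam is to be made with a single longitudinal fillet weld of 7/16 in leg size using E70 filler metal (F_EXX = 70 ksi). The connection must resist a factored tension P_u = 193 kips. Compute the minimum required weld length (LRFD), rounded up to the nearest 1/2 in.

L = 20 in

Throat t_e = 0.707 × 0.4375 = 0.3093 in.
φr_n = 0.75 × 0.6 × 70 × 0.3093 = 9.743 kips/in.
L_req = P_u / φr_n = 193 / 9.743 = 19.81 in total.
Round up → use L = 20 in.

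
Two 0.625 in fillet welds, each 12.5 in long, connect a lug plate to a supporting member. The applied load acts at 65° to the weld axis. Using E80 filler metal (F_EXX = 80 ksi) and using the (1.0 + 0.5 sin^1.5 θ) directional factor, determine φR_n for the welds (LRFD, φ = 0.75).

t_e = 0.707 × 0.625 = 0.4419 in; A_we = 0.4419 × 25 = 11.05 in².
Directional factor: 1.0 + 0.5 sin^1.5(65°) = 1.431.
F_nw = 0.6 × 80 × 1.431 = 68.71 ksi.
φR_n = 0.75 × 68.71 × 11.05 = 569.3 kip.

φR_n ≈ 569 kip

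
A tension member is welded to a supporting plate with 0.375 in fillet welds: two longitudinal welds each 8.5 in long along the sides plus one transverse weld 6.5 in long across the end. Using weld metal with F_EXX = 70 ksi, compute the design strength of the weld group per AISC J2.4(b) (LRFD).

φR_n ≈ 202 kip

t_e = 0.707 × 0.375 = 0.2651 in.
R_nwl = 0.6 × 70 × 0.2651 × 17 = 189.3 kip (longitudinal, 2 welds).
R_nwt = 0.6 × 70 × 0.2651 × 6.5 = 72.38 kip (transverse, base value).
(i) R_nwl + R_nwt = 261.7 kip; (ii) 0.85 R_nwl + 1.5 R_nwt = 269.5 kip.
R_n = max = 269.5 kip [governs: (ii)]; φR_n = 202.1 kip.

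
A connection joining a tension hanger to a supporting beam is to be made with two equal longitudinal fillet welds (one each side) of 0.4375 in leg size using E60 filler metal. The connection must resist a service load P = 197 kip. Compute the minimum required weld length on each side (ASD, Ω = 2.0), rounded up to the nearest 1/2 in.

L = 18 in on each side

E60XX → F_EXX = 60 ksi.
Throat t_e = 0.707 × 0.4375 = 0.3093 in.
r_n/Ω = (0.6 × 60 × 0.3093) / 2.0 = 5.568 kip/in.
L_req = P / (r_n/Ω) = 197 / 5.568 = 35.38 in total.
Per side: 35.38 / 2 = 17.69 in.
Round up → use L = 18 in on each side.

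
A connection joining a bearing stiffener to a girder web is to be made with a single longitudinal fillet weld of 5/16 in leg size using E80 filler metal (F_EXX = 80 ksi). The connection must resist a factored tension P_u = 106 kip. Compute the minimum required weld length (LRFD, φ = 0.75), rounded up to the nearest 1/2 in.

L = 13.5 in

Throat t_e = 0.707 × 0.3125 = 0.2209 in.
φr_n = 0.75 × 0.6 × 80 × 0.2209 = 7.954 kip/in.
L_req = P_u / φr_n = 106 / 7.954 = 13.33 in total.
Round up → use L = 13.5 in.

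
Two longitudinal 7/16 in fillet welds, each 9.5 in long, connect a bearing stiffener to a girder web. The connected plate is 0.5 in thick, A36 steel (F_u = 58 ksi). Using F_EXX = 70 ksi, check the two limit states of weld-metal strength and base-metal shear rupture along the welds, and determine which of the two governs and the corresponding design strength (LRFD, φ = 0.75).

φR_n ≈ 185 kips (weld metal governs)

t_e = 0.707 × 0.4375 = 0.3093 in; L = 19 in.
Weld metal: φR_n = 0.75 × 0.6 × 70 × 0.3093 × 19 = 185.1 kips.
Base metal (shear rupture): φR_n = 0.75 × 0.6 × 58 × 0.5 × 19 = 247.9 kips.
Governing: weld metal.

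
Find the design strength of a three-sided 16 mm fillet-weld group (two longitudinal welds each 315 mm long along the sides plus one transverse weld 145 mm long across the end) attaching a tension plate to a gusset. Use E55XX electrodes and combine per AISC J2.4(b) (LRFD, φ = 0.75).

E55XX → F_EXX = 550 MPa.
t_e = 0.707 × 16 = 11.31 mm.
R_nwl = 0.6 × 550 × 11.31 × 630 × 10⁻³ = 2352 kN (longitudinal, 2 welds).
R_nwt = 0.6 × 550 × 11.31 × 145 × 10⁻³ = 541.3 kN (transverse, base value).
(i) R_nwl + R_nwt = 2893 kN; (ii) 0.85 R_nwl + 1.5 R_nwt = 2811 kN.
R_n = max = 2893 kN [governs: (i)]; φR_n = 2170 kN.

φR_n ≈ 2170 kN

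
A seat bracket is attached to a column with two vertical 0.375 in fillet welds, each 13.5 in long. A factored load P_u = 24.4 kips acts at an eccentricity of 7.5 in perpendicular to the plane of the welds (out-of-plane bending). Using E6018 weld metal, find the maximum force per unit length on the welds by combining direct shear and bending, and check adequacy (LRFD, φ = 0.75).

f_max ≈ 3.14 kip/in; adequate

E60XX → F_EXX = 60 ksi.
L_w = 2 × 13.5 = 27 in; section modulus (unit throat) S = 2 × L²/6 = 60.75 in².
Direct shear f_v = P/L_w = 24.4/27 = 0.9037 kip/in.
Moment M = P × e = 24.4 × 7.5 = 183 kip·in; bending f_b = M/S = 3.012 kip/in.
f_max = √(f_v² + f_b²) = √(0.9037² + 3.012²) = 3.145 kip/in.
φr_n = 0.75 × 0.6 × 60 × (0.707 × 0.375) = 7.158 kip/in → adequate.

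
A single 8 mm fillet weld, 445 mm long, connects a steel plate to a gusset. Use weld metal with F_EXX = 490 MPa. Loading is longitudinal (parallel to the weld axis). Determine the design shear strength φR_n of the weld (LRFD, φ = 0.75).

Effective throat t_e = 0.707 × 8 = 5.656 mm.
Total length L = 445 mm; A_we = 5.656 × 445 = 2517 mm².
F_nw = 0.6 F_EXX = 0.6 × 490 = 294 MPa.
φR_n = 0.75 × 294 × 2517 × 10⁻³ = 555 kN.

φR_n ≈ 555 kN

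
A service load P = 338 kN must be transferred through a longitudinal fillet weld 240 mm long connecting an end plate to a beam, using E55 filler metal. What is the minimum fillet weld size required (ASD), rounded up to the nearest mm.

E55XX → F_EXX = 550 MPa.
Total weld length L = 240 mm.
Required throat t_e = P × Ω / (0.6 F_EXX × L) = 338 × 2.0 / (0.6 × 550 × 240 × 10⁻³) = 8.535 mm.
Required leg w = t_e / 0.707 = 12.07 mm → use 13 mm.

w = 13 mm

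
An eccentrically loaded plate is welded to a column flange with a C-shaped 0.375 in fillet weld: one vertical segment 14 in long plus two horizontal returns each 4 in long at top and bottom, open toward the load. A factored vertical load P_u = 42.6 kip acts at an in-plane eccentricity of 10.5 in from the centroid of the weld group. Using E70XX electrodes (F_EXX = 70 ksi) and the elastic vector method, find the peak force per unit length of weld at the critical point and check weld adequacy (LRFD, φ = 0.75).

f_max ≈ 6.37 kip/in; adequate

Total weld length L_w = 22 in. Treat welds as unit-width lines.
Centroid: x̄ = 2×4×2 / 22 = 0.7273 in from the vertical weld.
Polar moment about centroid: J = I_x + I_y = [14³/12 + 2×4×7²] + [14×0.7273² + 2(4³/12 + 4×1.273²)] = 651.7 in³.
Direct shear f_v = P/L_w = 42.6 / 22 = 1.936 kip/in (vertical).
Torsion M = P·e = 42.6 × 10.5 = 447.3 kip·in.
Critical point at (x, y) = (3.273, 7) from centroid. f_tx = M·y/J = 4.805 kip/in; f_ty = M·x/J = 2.246 kip/in.
Resultant f_max = √[f_tx² + (f_v + f_ty)²] = √[4.805² + (1.936 + 2.246)²] = 6.37 kip/in.
Capacity per unit length: φr_n = 0.75 × 0.6 × 70 × (0.707 × 0.375) = 8.351 kip/in.
6.37 ≤ 8.351 → adequate.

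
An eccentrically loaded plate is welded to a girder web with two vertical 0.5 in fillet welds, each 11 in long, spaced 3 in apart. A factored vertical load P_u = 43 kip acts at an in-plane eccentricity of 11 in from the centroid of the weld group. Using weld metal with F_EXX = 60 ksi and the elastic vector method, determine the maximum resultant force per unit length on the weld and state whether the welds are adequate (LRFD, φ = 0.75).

Total weld length L_w = 22 in. Treat welds as unit-width lines.
Polar moment about centroid: J = 2[d³/12 + d(b/2)²] = 2[11³/12 + 11×1.5²] = 271.3 in³.
Direct shear f_v = P/L_w = 43 / 22 = 1.955 kip/in (vertical).
Torsion M = P·e = 43 × 11 = 473 kip·in.
Critical point at (x, y) = (1.5, 5.5) from centroid. f_tx = M·y/J = 9.588 kip/in; f_ty = M·x/J = 2.615 kip/in.
Resultant f_max = √[f_tx² + (f_v + f_ty)²] = √[9.588² + (1.955 + 2.615)²] = 10.62 kip/in.
Capacity per unit length: φr_n = 0.75 × 0.6 × 60 × (0.707 × 0.5) = 9.544 kip/in.
10.62 > 9.544 → NOT adequate.

f_max ≈ 10.6 kip/in; NOT adequate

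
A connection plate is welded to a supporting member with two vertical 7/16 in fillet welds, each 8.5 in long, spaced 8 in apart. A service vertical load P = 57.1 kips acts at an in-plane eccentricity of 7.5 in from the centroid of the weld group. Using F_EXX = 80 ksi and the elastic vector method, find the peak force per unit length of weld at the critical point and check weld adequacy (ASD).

Total weld length L_w = 17 in. Treat welds as unit-width lines.
Polar moment about centroid: J = 2[d³/12 + d(b/2)²] = 2[8.5³/12 + 8.5×4²] = 374.4 in³.
Direct shear f_v = P/L_w = 57.1 / 17 = 3.359 kip/in (vertical).
Torsion M = P·e = 57.1 × 7.5 = 428.25 kip·in.
Critical point at (x, y) = (4, 4.25) from centroid. f_tx = M·y/J = 4.862 kip/in; f_ty = M·x/J = 4.576 kip/in.
Resultant f_max = √[f_tx² + (f_v + f_ty)²] = √[4.862² + (3.359 + 4.576)²] = 9.306 kip/in.
Capacity per unit length: r_n/Ω = (1/2.0) × 0.6 × 80 × (0.707 × 0.4375) = 7.423 kip/in.
9.306 > 7.423 → NOT adequate.

f_max ≈ 9.31 kip/in; NOT adequate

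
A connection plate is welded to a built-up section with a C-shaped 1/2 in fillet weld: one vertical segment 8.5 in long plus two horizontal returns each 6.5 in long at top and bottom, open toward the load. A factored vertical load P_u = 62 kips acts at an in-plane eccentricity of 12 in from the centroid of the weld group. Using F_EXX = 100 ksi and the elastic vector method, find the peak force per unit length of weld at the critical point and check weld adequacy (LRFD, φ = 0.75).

f_max ≈ 14.2 kip/in; adequate

Total weld length L_w = 21.5 in. Treat welds as unit-width lines.
Centroid: x̄ = 2×6.5×3.25 / 21.5 = 1.965 in from the vertical weld.
Polar moment about centroid: J = I_x + I_y = [8.5³/12 + 2×6.5×4.25²] + [8.5×1.965² + 2(6.5³/12 + 6.5×1.285²)] = 386 in³.
Direct shear f_v = P/L_w = 62 / 21.5 = 2.884 kip/in (vertical).
Torsion M = P·e = 62 × 12 = 744 kip·in.
Critical point at (x, y) = (4.535, 4.25) from centroid. f_tx = M·y/J = 8.191 kip/in; f_ty = M·x/J = 8.74 kip/in.
Resultant f_max = √[f_tx² + (f_v + f_ty)²] = √[8.191² + (2.884 + 8.74)²] = 14.22 kip/in.
Capacity per unit length: φr_n = 0.75 × 0.6 × 100 × (0.707 × 0.5) = 15.91 kip/in.
14.22 ≤ 15.91 → adequate.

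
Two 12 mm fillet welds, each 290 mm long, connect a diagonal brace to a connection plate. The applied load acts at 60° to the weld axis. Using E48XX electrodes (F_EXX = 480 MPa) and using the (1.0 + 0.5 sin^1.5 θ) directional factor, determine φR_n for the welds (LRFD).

φR_n ≈ 1490 kN

t_e = 0.707 × 12 = 8.484 mm; A_we = 8.484 × 580 = 4921 mm².
Directional factor: 1.0 + 0.5 sin^1.5(60°) = 1.403.
F_nw = 0.6 × 480 × 1.403 = 404.1 MPa.
φR_n = 0.75 × 404.1 × 4921 × 10⁻³ = 1491 kN.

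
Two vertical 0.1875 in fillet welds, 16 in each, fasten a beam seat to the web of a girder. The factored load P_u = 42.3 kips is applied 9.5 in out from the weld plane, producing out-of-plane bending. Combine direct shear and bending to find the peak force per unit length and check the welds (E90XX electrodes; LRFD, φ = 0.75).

E90XX → F_EXX = 90 ksi.
L_w = 2 × 16 = 32 in; section modulus (unit throat) S = 2 × L²/6 = 85.33 in².
Direct shear f_v = P/L_w = 42.3/32 = 1.322 kip/in.
Moment M = P × e = 42.3 × 9.5 = 401.85 kip·in; bending f_b = M/S = 4.709 kip/in.
f_max = √(f_v² + f_b²) = √(1.322² + 4.709²) = 4.891 kip/in.
φr_n = 0.75 × 0.6 × 90 × (0.707 × 0.1875) = 5.369 kip/in → adequate.

f_max ≈ 4.89 kip/in; adequate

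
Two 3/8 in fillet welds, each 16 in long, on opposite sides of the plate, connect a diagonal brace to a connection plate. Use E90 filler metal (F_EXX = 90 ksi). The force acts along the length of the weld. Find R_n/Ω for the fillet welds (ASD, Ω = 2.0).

Effective throat t_e = 0.707 × 0.375 = 0.2651 in.
Total length L = 32 in; A_we = 0.2651 × 32 = 8.484 in².
F_nw = 0.6 F_EXX = 0.6 × 90 = 54 ksi.
R_n = 54 × 8.484 = 458.1 kips; R_n/Ω = 458.1/2.0 = 229.1 kips.

R_n/Ω ≈ 229 kips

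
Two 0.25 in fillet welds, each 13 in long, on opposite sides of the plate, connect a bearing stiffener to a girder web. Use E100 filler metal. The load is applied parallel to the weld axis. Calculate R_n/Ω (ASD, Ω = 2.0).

R_n/Ω ≈ 138 kips

E100XX → F_EXX = 100 ksi.
Effective throat t_e = 0.707 × 0.25 = 0.1767 in.
Total length L = 26 in; A_we = 0.1767 × 26 = 4.595 in².
F_nw = 0.6 F_EXX = 0.6 × 100 = 60 ksi.
R_n = 60 × 4.595 = 275.7 kips; R_n/Ω = 275.7/2.0 = 137.9 kips.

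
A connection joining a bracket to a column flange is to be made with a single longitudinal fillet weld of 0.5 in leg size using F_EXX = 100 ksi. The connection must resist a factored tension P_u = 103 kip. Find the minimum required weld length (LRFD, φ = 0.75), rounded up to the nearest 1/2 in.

Throat t_e = 0.707 × 0.5 = 0.3535 in.
φr_n = 0.75 × 0.6 × 100 × 0.3535 = 15.91 kip/in.
L_req = P_u / φr_n = 103 / 15.91 = 6.475 in total.
Round up → use L = 6.5 in.

L = 6.5 in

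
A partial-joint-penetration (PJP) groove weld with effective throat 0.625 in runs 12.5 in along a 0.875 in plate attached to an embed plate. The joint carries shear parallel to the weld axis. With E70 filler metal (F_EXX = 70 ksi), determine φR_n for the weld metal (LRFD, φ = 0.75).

Effective throat (given) t_e = 0.625 in.
A_we = 0.625 × 12.5 = 7.812 in².
F_nw = 0.6 F_EXX = 42 ksi.
φR_n = 0.75 × 42 × 7.812 = 246.1 kip.

φR_n ≈ 246 kip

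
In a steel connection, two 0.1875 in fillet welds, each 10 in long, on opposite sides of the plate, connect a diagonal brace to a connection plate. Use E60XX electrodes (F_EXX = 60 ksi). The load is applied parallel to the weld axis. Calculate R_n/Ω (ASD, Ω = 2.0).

R_n/Ω ≈ 47.7 kip

Effective throat t_e = 0.707 × 0.1875 = 0.1326 in.
Total length L = 20 in; A_we = 0.1326 × 20 = 2.651 in².
F_nw = 0.6 F_EXX = 0.6 × 60 = 36 ksi.
R_n = 36 × 2.651 = 95.45 kip; R_n/Ω = 95.45/2.0 = 47.72 kip.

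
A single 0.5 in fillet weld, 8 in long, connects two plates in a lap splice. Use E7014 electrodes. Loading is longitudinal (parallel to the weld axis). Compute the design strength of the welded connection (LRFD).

E70XX → F_EXX = 70 ksi.
Effective throat t_e = 0.707 × 0.5 = 0.3535 in.
Total length L = 8 in; A_we = 0.3535 × 8 = 2.828 in².
F_nw = 0.6 F_EXX = 0.6 × 70 = 42 ksi.
φR_n = 0.75 × 42 × 2.828 = 89.08 kip.

φR_n ≈ 89.1 kip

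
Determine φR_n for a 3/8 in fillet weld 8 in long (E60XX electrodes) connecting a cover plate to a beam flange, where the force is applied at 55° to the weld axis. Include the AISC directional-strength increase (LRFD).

E60XX → F_EXX = 60 ksi.
t_e = 0.707 × 0.375 = 0.2651 in; A_we = 0.2651 × 8 = 2.121 in².
Directional factor: 1.0 + 0.5 sin^1.5(55°) = 1.371.
F_nw = 0.6 × 60 × 1.371 = 49.35 ksi.
φR_n = 0.75 × 49.35 × 2.121 = 78.5 kip.

φR_n ≈ 78.5 kip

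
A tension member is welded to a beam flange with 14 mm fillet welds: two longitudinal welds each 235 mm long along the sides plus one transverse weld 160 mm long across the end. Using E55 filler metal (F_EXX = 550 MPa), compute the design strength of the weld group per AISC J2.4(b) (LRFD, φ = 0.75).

φR_n ≈ 1570 kN

t_e = 0.707 × 14 = 9.898 mm.
R_nwl = 0.6 × 550 × 9.898 × 470 × 10⁻³ = 1535 kN (longitudinal, 2 welds).
R_nwt = 0.6 × 550 × 9.898 × 160 × 10⁻³ = 522.6 kN (transverse, base value).
(i) R_nwl + R_nwt = 2058 kN; (ii) 0.85 R_nwl + 1.5 R_nwt = 2089 kN.
R_n = max = 2089 kN [governs: (ii)]; φR_n = 1567 kN.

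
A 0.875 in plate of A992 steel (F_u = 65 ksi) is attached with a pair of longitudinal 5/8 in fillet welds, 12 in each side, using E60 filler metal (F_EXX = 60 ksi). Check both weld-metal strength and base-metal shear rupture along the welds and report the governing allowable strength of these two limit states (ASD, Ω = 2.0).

t_e = 0.707 × 0.625 = 0.4419 in; L = 24 in.
Weld metal: R_n/Ω = (1/2.0) × 0.6 × 60 × 0.4419 × 24 = 190.9 kips.
Base metal (shear rupture): R_n/Ω = (1/2.0) × 0.6 × 65 × 0.875 × 24 = 409.5 kips.
Governing: weld metal.

R_n/Ω ≈ 191 kips (weld metal governs)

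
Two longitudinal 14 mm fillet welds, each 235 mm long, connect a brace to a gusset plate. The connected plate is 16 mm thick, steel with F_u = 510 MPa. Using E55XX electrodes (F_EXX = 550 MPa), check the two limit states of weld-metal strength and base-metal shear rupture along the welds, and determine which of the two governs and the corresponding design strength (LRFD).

φR_n ≈ 1150 kN (weld metal governs)

t_e = 0.707 × 14 = 9.898 mm; L = 470 mm.
Weld metal: φR_n = 0.75 × 0.6 × 550 × 9.898 × 470 × 10⁻³ = 1151 kN.
Base metal (shear rupture): φR_n = 0.75 × 0.6 × 510 × 16 × 470 × 10⁻³ = 1726 kN.
Governing: weld metal.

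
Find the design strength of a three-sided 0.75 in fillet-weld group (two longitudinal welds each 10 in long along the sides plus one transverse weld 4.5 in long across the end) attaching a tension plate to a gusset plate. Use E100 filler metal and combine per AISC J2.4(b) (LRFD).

φR_n ≈ 585 kips

E100XX → F_EXX = 100 ksi.
t_e = 0.707 × 0.75 = 0.5302 in.
R_nwl = 0.6 × 100 × 0.5302 × 20 = 636.3 kips (longitudinal, 2 welds).
R_nwt = 0.6 × 100 × 0.5302 × 4.5 = 143.2 kips (transverse, base value).
(i) R_nwl + R_nwt = 779.5 kips; (ii) 0.85 R_nwl + 1.5 R_nwt = 755.6 kips.
R_n = max = 779.5 kips [governs: (i)]; φR_n = 584.6 kips.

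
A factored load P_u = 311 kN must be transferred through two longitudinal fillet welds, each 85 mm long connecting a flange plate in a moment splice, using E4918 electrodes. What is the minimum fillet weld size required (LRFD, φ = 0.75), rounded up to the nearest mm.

E49XX → F_EXX = 490 MPa.
Total weld length L = 170 mm.
Required throat t_e = P_u / (φ × 0.6 F_EXX × L) = 311 / (0.75 × 0.6 × 490 × 170 × 10⁻³) = 8.297 mm.
Required leg w = t_e / 0.707 = 11.74 mm → use 12 mm.

w = 12 mm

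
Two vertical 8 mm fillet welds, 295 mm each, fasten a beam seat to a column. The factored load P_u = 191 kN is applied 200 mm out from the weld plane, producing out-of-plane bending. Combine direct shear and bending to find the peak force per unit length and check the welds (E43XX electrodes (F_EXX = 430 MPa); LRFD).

f_max ≈ 1360 N/mm; NOT adequate

L_w = 2 × 295 = 590 mm; section modulus (unit throat) S = 2 × L²/6 = 29010 mm².
Direct shear f_v = P/L_w = 191×10³/590 = 323.7 N/mm.
Moment M = P × e = 191×10³ × 200 = 38200000 N·mm; bending f_b = M/S = 1317 N/mm.
f_max = √(f_v² + f_b²) = √(323.7² + 1317²) = 1356 N/mm.
φr_n = 0.75 × 0.6 × 430 × (0.707 × 8) = 1094 N/mm → NOT adequate.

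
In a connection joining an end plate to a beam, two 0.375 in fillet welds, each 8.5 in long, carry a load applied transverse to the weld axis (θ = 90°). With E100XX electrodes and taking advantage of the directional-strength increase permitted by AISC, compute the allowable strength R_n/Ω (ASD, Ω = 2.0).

R_n/Ω ≈ 203 kip

E100XX → F_EXX = 100 ksi.
t_e = 0.707 × 0.375 = 0.2651 in; A_we = 0.2651 × 17 = 4.507 in².
Directional factor: 1.0 + 0.5 sin^1.5(90°) = 1.5.
F_nw = 0.6 × 100 × 1.5 = 90 ksi.
R_n/Ω = (90 × 4.507) / 2.0 = 202.8 kip.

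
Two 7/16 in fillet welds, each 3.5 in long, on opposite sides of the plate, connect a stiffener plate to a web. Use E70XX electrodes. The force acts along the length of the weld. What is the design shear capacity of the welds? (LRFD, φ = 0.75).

E70XX → F_EXX = 70 ksi.
Effective throat t_e = 0.707 × 0.4375 = 0.3093 in.
Total length L = 7 in; A_we = 0.3093 × 7 = 2.165 in².
F_nw = 0.6 F_EXX = 0.6 × 70 = 42 ksi.
φR_n = 0.75 × 42 × 2.165 = 68.2 kips.

φR_n ≈ 68.2 kips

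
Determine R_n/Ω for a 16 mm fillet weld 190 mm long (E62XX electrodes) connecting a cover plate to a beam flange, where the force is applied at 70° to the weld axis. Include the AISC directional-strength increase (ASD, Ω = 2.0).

R_n/Ω ≈ 582 kN

E62XX → F_EXX = 620 MPa.
t_e = 0.707 × 16 = 11.31 mm; A_we = 11.31 × 190 = 2149 mm².
Directional factor: 1.0 + 0.5 sin^1.5(70°) = 1.455.
F_nw = 0.6 × 620 × 1.455 = 541.4 MPa.
R_n/Ω = (541.4 × 2149) / 2.0 × 10⁻³ = 581.8 kN.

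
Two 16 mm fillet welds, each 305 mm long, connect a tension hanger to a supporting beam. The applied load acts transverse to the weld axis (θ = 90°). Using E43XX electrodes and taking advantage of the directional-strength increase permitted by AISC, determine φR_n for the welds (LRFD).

E43XX → F_EXX = 430 MPa.
t_e = 0.707 × 16 = 11.31 mm; A_we = 11.31 × 610 = 6900 mm².
Directional factor: 1.0 + 0.5 sin^1.5(90°) = 1.5.
F_nw = 0.6 × 430 × 1.5 = 387 MPa.
φR_n = 0.75 × 387 × 6900 × 10⁻³ = 2003 kN.

φR_n ≈ 2000 kN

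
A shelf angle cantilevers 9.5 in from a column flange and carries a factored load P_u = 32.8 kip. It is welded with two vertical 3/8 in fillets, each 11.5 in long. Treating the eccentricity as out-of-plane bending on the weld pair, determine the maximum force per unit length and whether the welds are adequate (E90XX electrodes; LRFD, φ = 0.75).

f_max ≈ 7.21 kip/in; adequate

E90XX → F_EXX = 90 ksi.
L_w = 2 × 11.5 = 23 in; section modulus (unit throat) S = 2 × L²/6 = 44.08 in².
Direct shear f_v = P/L_w = 32.8/23 = 1.426 kip/in.
Moment M = P × e = 32.8 × 9.5 = 311.6 kip·in; bending f_b = M/S = 7.068 kip/in.
f_max = √(f_v² + f_b²) = √(1.426² + 7.068²) = 7.211 kip/in.
φr_n = 0.75 × 0.6 × 90 × (0.707 × 0.375) = 10.74 kip/in → adequate.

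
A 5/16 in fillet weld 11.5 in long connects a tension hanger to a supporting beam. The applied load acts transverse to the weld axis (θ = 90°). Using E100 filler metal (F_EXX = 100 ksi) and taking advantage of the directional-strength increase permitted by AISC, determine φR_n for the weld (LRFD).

t_e = 0.707 × 0.3125 = 0.2209 in; A_we = 0.2209 × 11.5 = 2.541 in².
Directional factor: 1.0 + 0.5 sin^1.5(90°) = 1.5.
F_nw = 0.6 × 100 × 1.5 = 90 ksi.
φR_n = 0.75 × 90 × 2.541 = 171.5 kips.

φR_n ≈ 172 kips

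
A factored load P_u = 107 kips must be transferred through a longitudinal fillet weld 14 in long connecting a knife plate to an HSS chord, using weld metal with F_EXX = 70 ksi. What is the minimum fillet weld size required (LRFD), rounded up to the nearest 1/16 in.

w = 3/8 in

Total weld length L = 14 in.
Required throat t_e = P_u / (φ × 0.6 F_EXX × L) = 107 / (0.75 × 0.6 × 70 × 14) = 0.2426 in.
Required leg w = t_e / 0.707 = 0.3432 in → use 3/8 in.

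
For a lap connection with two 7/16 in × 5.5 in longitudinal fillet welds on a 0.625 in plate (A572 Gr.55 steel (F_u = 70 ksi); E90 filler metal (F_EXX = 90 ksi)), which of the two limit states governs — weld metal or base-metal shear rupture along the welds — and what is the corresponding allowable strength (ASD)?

R_n/Ω ≈ 91.9 kip (weld metal governs)

t_e = 0.707 × 0.4375 = 0.3093 in; L = 11 in.
Weld metal: R_n/Ω = (1/2.0) × 0.6 × 90 × 0.3093 × 11 = 91.87 kip.
Base metal (shear rupture): R_n/Ω = (1/2.0) × 0.6 × 70 × 0.625 × 11 = 144.4 kip.
Governing: weld metal.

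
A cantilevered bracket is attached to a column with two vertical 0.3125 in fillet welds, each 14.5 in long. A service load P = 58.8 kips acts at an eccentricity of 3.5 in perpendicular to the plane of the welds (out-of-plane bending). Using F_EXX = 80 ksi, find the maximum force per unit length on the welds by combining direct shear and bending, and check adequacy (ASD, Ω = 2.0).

L_w = 2 × 14.5 = 29 in; section modulus (unit throat) S = 2 × L²/6 = 70.08 in².
Direct shear f_v = P/L_w = 58.8/29 = 2.028 kip/in.
Moment M = P × e = 58.8 × 3.5 = 205.8 kip·in; bending f_b = M/S = 2.937 kip/in.
f_max = √(f_v² + f_b²) = √(2.028² + 2.937²) = 3.568 kip/in.
r_n/Ω = (1/2.0) × 0.6 × 80 × (0.707 × 0.3125) = 5.302 kip/in → adequate.

f_max ≈ 3.57 kip/in; adequate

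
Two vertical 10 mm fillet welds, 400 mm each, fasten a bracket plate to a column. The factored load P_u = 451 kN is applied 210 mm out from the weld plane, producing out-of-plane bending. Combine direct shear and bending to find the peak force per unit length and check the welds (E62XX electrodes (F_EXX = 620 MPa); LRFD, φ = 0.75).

L_w = 2 × 400 = 800 mm; section modulus (unit throat) S = 2 × L²/6 = 53330 mm².
Direct shear f_v = P/L_w = 451×10³/800 = 563.8 N/mm.
Moment M = P × e = 451×10³ × 210 = 94710000 N·mm; bending f_b = M/S = 1776 N/mm.
f_max = √(f_v² + f_b²) = √(563.8² + 1776²) = 1863 N/mm.
φr_n = 0.75 × 0.6 × 620 × (0.707 × 10) = 1973 N/mm → adequate.

f_max ≈ 1860 N/mm; adequate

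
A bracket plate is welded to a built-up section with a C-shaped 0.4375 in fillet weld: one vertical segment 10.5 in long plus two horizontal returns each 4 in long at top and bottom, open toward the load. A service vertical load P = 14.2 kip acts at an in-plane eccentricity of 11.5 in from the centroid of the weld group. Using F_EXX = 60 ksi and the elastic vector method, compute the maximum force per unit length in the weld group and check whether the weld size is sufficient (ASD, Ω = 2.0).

f_max ≈ 3.35 kip/in; adequate

Total weld length L_w = 18.5 in. Treat welds as unit-width lines.
Centroid: x̄ = 2×4×2 / 18.5 = 0.8649 in from the vertical weld.
Polar moment about centroid: J = I_x + I_y = [10.5³/12 + 2×4×5.25²] + [10.5×0.8649² + 2(4³/12 + 4×1.135²)] = 345.8 in³.
Direct shear f_v = P/L_w = 14.2 / 18.5 = 0.7676 kip/in (vertical).
Torsion M = P·e = 14.2 × 11.5 = 163.3 kip·in.
Critical point at (x, y) = (3.135, 5.25) from centroid. f_tx = M·y/J = 2.479 kip/in; f_ty = M·x/J = 1.481 kip/in.
Resultant f_max = √[f_tx² + (f_v + f_ty)²] = √[2.479² + (0.7676 + 1.481)²] = 3.347 kip/in.
Capacity per unit length: r_n/Ω = (1/2.0) × 0.6 × 60 × (0.707 × 0.4375) = 5.568 kip/in.
3.347 ≤ 5.568 → adequate.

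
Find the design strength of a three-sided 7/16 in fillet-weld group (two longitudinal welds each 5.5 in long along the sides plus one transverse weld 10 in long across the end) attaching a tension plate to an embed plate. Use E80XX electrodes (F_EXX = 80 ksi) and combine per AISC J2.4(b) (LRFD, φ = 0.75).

t_e = 0.707 × 0.4375 = 0.3093 in.
R_nwl = 0.6 × 80 × 0.3093 × 11 = 163.3 kip (longitudinal, 2 welds).
R_nwt = 0.6 × 80 × 0.3093 × 10 = 148.5 kip (transverse, base value).
(i) R_nwl + R_nwt = 311.8 kip; (ii) 0.85 R_nwl + 1.5 R_nwt = 361.5 kip.
R_n = max = 361.5 kip [governs: (ii)]; φR_n = 271.1 kip.

φR_n ≈ 271 kip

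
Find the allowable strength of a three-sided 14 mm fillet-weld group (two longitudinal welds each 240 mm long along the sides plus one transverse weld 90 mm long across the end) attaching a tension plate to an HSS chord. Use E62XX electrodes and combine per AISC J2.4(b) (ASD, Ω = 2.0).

E62XX → F_EXX = 620 MPa.
t_e = 0.707 × 14 = 9.898 mm.
R_nwl = 0.6 × 620 × 9.898 × 480 × 10⁻³ = 1767 kN (longitudinal, 2 welds).
R_nwt = 0.6 × 620 × 9.898 × 90 × 10⁻³ = 331.4 kN (transverse, base value).
(i) R_nwl + R_nwt = 2099 kN; (ii) 0.85 R_nwl + 1.5 R_nwt = 1999 kN.
R_n = max = 2099 kN [governs: (i)]; R_n/Ω = 1049 kN.

R_n/Ω ≈ 1050 kN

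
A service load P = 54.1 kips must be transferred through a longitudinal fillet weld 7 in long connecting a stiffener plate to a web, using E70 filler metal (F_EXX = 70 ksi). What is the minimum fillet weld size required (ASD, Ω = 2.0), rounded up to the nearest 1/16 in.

w = 9/16 in

Total weld length L = 7 in.
Required throat t_e = P × Ω / (0.6 F_EXX × L) = 54.1 × 2.0 / (0.6 × 70 × 7) = 0.368 in.
Required leg w = t_e / 0.707 = 0.5205 in → use 9/16 in.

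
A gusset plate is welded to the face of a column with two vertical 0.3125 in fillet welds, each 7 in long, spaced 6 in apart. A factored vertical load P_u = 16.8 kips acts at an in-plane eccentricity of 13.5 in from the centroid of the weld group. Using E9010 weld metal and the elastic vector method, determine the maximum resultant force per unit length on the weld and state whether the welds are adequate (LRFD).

f_max ≈ 6.55 kip/in; adequate

E90XX → F_EXX = 90 ksi.
Total weld length L_w = 14 in. Treat welds as unit-width lines.
Polar moment about centroid: J = 2[d³/12 + d(b/2)²] = 2[7³/12 + 7×3²] = 183.2 in³.
Direct shear f_v = P/L_w = 16.8 / 14 = 1.2 kip/in (vertical).
Torsion M = P·e = 16.8 × 13.5 = 226.8 kip·in.
Critical point at (x, y) = (3, 3.5) from centroid. f_tx = M·y/J = 4.334 kip/in; f_ty = M·x/J = 3.715 kip/in.
Resultant f_max = √[f_tx² + (f_v + f_ty)²] = √[4.334² + (1.2 + 3.715)²] = 6.552 kip/in.
Capacity per unit length: φr_n = 0.75 × 0.6 × 90 × (0.707 × 0.3125) = 8.948 kip/in.
6.552 ≤ 8.948 → adequate.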